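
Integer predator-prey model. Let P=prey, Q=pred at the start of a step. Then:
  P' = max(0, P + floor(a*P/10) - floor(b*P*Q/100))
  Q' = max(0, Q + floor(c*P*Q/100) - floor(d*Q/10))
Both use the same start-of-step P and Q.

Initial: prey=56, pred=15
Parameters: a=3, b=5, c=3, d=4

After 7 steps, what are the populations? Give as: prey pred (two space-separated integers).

Step 1: prey: 56+16-42=30; pred: 15+25-6=34
Step 2: prey: 30+9-51=0; pred: 34+30-13=51
Step 3: prey: 0+0-0=0; pred: 51+0-20=31
Step 4: prey: 0+0-0=0; pred: 31+0-12=19
Step 5: prey: 0+0-0=0; pred: 19+0-7=12
Step 6: prey: 0+0-0=0; pred: 12+0-4=8
Step 7: prey: 0+0-0=0; pred: 8+0-3=5

Answer: 0 5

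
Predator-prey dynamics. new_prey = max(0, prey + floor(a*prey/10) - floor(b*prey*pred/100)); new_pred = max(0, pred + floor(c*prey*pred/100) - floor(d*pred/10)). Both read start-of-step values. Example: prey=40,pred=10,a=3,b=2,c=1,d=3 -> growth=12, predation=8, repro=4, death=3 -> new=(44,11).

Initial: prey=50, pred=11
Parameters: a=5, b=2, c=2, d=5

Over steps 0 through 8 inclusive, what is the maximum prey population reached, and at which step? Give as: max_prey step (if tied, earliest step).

Step 1: prey: 50+25-11=64; pred: 11+11-5=17
Step 2: prey: 64+32-21=75; pred: 17+21-8=30
Step 3: prey: 75+37-45=67; pred: 30+45-15=60
Step 4: prey: 67+33-80=20; pred: 60+80-30=110
Step 5: prey: 20+10-44=0; pred: 110+44-55=99
Step 6: prey: 0+0-0=0; pred: 99+0-49=50
Step 7: prey: 0+0-0=0; pred: 50+0-25=25
Step 8: prey: 0+0-0=0; pred: 25+0-12=13
Max prey = 75 at step 2

Answer: 75 2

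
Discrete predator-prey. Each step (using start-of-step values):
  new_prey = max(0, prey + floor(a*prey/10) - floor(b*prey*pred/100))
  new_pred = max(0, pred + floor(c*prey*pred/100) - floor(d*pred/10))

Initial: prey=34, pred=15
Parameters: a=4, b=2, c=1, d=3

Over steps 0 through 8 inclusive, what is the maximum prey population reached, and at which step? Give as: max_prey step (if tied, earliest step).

Answer: 45 4

Derivation:
Step 1: prey: 34+13-10=37; pred: 15+5-4=16
Step 2: prey: 37+14-11=40; pred: 16+5-4=17
Step 3: prey: 40+16-13=43; pred: 17+6-5=18
Step 4: prey: 43+17-15=45; pred: 18+7-5=20
Step 5: prey: 45+18-18=45; pred: 20+9-6=23
Step 6: prey: 45+18-20=43; pred: 23+10-6=27
Step 7: prey: 43+17-23=37; pred: 27+11-8=30
Step 8: prey: 37+14-22=29; pred: 30+11-9=32
Max prey = 45 at step 4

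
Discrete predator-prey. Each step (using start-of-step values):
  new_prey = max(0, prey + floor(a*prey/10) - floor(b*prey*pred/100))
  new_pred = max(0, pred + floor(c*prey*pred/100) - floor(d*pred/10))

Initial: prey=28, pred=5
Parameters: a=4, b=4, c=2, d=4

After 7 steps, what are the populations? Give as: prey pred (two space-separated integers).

Answer: 5 36

Derivation:
Step 1: prey: 28+11-5=34; pred: 5+2-2=5
Step 2: prey: 34+13-6=41; pred: 5+3-2=6
Step 3: prey: 41+16-9=48; pred: 6+4-2=8
Step 4: prey: 48+19-15=52; pred: 8+7-3=12
Step 5: prey: 52+20-24=48; pred: 12+12-4=20
Step 6: prey: 48+19-38=29; pred: 20+19-8=31
Step 7: prey: 29+11-35=5; pred: 31+17-12=36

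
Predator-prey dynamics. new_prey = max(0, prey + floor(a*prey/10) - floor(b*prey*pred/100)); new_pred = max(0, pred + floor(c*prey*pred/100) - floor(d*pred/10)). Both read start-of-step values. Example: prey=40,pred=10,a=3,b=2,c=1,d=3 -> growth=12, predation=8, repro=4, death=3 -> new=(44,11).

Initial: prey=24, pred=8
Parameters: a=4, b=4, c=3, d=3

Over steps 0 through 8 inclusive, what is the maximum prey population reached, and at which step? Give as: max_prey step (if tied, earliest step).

Answer: 26 1

Derivation:
Step 1: prey: 24+9-7=26; pred: 8+5-2=11
Step 2: prey: 26+10-11=25; pred: 11+8-3=16
Step 3: prey: 25+10-16=19; pred: 16+12-4=24
Step 4: prey: 19+7-18=8; pred: 24+13-7=30
Step 5: prey: 8+3-9=2; pred: 30+7-9=28
Step 6: prey: 2+0-2=0; pred: 28+1-8=21
Step 7: prey: 0+0-0=0; pred: 21+0-6=15
Step 8: prey: 0+0-0=0; pred: 15+0-4=11
Max prey = 26 at step 1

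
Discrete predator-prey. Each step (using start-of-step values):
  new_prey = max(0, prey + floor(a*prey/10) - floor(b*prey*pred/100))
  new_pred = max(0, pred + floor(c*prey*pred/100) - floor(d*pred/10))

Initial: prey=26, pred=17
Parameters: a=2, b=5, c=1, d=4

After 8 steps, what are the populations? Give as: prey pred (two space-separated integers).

Answer: 2 2

Derivation:
Step 1: prey: 26+5-22=9; pred: 17+4-6=15
Step 2: prey: 9+1-6=4; pred: 15+1-6=10
Step 3: prey: 4+0-2=2; pred: 10+0-4=6
Step 4: prey: 2+0-0=2; pred: 6+0-2=4
Step 5: prey: 2+0-0=2; pred: 4+0-1=3
Step 6: prey: 2+0-0=2; pred: 3+0-1=2
Step 7: prey: 2+0-0=2; pred: 2+0-0=2
Step 8: prey: 2+0-0=2; pred: 2+0-0=2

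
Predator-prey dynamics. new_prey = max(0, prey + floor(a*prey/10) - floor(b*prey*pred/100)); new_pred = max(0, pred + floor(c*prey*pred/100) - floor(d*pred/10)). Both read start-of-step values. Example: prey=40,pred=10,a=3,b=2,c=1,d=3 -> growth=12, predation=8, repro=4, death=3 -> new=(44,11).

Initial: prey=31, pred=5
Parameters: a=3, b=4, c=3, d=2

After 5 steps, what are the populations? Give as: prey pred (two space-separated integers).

Answer: 0 40

Derivation:
Step 1: prey: 31+9-6=34; pred: 5+4-1=8
Step 2: prey: 34+10-10=34; pred: 8+8-1=15
Step 3: prey: 34+10-20=24; pred: 15+15-3=27
Step 4: prey: 24+7-25=6; pred: 27+19-5=41
Step 5: prey: 6+1-9=0; pred: 41+7-8=40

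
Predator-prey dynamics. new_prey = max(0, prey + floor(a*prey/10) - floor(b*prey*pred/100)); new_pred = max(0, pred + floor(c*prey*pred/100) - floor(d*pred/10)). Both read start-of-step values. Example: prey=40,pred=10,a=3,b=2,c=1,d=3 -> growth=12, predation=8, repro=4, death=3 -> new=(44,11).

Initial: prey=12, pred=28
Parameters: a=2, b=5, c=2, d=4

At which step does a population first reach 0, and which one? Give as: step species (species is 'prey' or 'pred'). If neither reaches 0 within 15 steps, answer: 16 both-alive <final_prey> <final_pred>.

Answer: 1 prey

Derivation:
Step 1: prey: 12+2-16=0; pred: 28+6-11=23
First extinction: prey at step 1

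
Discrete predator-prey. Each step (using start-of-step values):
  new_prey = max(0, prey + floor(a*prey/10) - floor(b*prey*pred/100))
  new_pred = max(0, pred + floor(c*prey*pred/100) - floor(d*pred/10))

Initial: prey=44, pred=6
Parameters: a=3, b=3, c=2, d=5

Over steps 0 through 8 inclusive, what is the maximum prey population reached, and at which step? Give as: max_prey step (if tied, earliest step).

Answer: 53 2

Derivation:
Step 1: prey: 44+13-7=50; pred: 6+5-3=8
Step 2: prey: 50+15-12=53; pred: 8+8-4=12
Step 3: prey: 53+15-19=49; pred: 12+12-6=18
Step 4: prey: 49+14-26=37; pred: 18+17-9=26
Step 5: prey: 37+11-28=20; pred: 26+19-13=32
Step 6: prey: 20+6-19=7; pred: 32+12-16=28
Step 7: prey: 7+2-5=4; pred: 28+3-14=17
Step 8: prey: 4+1-2=3; pred: 17+1-8=10
Max prey = 53 at step 2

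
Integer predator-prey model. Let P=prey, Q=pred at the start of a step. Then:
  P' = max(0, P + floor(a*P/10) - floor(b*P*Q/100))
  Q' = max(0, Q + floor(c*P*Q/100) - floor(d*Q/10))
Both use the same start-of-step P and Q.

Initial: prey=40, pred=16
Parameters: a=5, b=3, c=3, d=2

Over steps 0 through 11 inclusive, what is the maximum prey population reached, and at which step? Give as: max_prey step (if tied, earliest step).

Answer: 41 1

Derivation:
Step 1: prey: 40+20-19=41; pred: 16+19-3=32
Step 2: prey: 41+20-39=22; pred: 32+39-6=65
Step 3: prey: 22+11-42=0; pred: 65+42-13=94
Step 4: prey: 0+0-0=0; pred: 94+0-18=76
Step 5: prey: 0+0-0=0; pred: 76+0-15=61
Step 6: prey: 0+0-0=0; pred: 61+0-12=49
Step 7: prey: 0+0-0=0; pred: 49+0-9=40
Step 8: prey: 0+0-0=0; pred: 40+0-8=32
Step 9: prey: 0+0-0=0; pred: 32+0-6=26
Step 10: prey: 0+0-0=0; pred: 26+0-5=21
Step 11: prey: 0+0-0=0; pred: 21+0-4=17
Max prey = 41 at step 1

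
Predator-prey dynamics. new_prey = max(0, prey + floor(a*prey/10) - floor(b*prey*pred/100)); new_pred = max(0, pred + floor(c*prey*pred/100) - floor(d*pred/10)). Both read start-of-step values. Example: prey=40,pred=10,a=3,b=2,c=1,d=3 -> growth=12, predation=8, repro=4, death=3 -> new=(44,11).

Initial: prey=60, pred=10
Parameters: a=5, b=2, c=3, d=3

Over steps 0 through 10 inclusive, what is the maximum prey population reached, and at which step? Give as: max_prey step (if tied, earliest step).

Step 1: prey: 60+30-12=78; pred: 10+18-3=25
Step 2: prey: 78+39-39=78; pred: 25+58-7=76
Step 3: prey: 78+39-118=0; pred: 76+177-22=231
Step 4: prey: 0+0-0=0; pred: 231+0-69=162
Step 5: prey: 0+0-0=0; pred: 162+0-48=114
Step 6: prey: 0+0-0=0; pred: 114+0-34=80
Step 7: prey: 0+0-0=0; pred: 80+0-24=56
Step 8: prey: 0+0-0=0; pred: 56+0-16=40
Step 9: prey: 0+0-0=0; pred: 40+0-12=28
Step 10: prey: 0+0-0=0; pred: 28+0-8=20
Max prey = 78 at step 1

Answer: 78 1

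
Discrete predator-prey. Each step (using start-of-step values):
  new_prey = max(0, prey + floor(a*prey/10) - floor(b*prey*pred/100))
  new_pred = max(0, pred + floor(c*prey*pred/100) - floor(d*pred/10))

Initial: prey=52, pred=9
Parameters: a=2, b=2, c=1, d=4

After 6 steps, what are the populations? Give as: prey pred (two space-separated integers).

Answer: 41 17

Derivation:
Step 1: prey: 52+10-9=53; pred: 9+4-3=10
Step 2: prey: 53+10-10=53; pred: 10+5-4=11
Step 3: prey: 53+10-11=52; pred: 11+5-4=12
Step 4: prey: 52+10-12=50; pred: 12+6-4=14
Step 5: prey: 50+10-14=46; pred: 14+7-5=16
Step 6: prey: 46+9-14=41; pred: 16+7-6=17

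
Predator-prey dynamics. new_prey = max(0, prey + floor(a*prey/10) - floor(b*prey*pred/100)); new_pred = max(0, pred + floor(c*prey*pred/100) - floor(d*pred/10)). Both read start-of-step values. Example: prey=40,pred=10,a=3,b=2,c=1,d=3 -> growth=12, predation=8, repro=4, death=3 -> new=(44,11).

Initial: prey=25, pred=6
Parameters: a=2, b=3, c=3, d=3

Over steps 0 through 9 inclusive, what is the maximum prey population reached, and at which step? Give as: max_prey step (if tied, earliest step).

Step 1: prey: 25+5-4=26; pred: 6+4-1=9
Step 2: prey: 26+5-7=24; pred: 9+7-2=14
Step 3: prey: 24+4-10=18; pred: 14+10-4=20
Step 4: prey: 18+3-10=11; pred: 20+10-6=24
Step 5: prey: 11+2-7=6; pred: 24+7-7=24
Step 6: prey: 6+1-4=3; pred: 24+4-7=21
Step 7: prey: 3+0-1=2; pred: 21+1-6=16
Step 8: prey: 2+0-0=2; pred: 16+0-4=12
Step 9: prey: 2+0-0=2; pred: 12+0-3=9
Max prey = 26 at step 1

Answer: 26 1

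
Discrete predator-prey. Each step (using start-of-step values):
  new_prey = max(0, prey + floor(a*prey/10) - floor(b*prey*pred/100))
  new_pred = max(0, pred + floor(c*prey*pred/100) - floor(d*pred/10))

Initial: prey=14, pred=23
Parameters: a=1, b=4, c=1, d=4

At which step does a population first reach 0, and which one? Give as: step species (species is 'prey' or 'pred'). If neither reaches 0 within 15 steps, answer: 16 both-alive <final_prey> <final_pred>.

Answer: 16 both-alive 1 2

Derivation:
Step 1: prey: 14+1-12=3; pred: 23+3-9=17
Step 2: prey: 3+0-2=1; pred: 17+0-6=11
Step 3: prey: 1+0-0=1; pred: 11+0-4=7
Step 4: prey: 1+0-0=1; pred: 7+0-2=5
Step 5: prey: 1+0-0=1; pred: 5+0-2=3
Step 6: prey: 1+0-0=1; pred: 3+0-1=2
Step 7: prey: 1+0-0=1; pred: 2+0-0=2
Steps 8-15: state stable at prey=1, pred=2 (no change)
No extinction within 15 steps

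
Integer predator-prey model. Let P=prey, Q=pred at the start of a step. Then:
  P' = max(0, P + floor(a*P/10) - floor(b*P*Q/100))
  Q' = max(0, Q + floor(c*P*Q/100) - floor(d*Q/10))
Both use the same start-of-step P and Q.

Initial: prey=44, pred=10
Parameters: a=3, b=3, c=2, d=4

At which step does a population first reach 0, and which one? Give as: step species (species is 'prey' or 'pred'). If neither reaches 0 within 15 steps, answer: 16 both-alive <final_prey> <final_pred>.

Step 1: prey: 44+13-13=44; pred: 10+8-4=14
Step 2: prey: 44+13-18=39; pred: 14+12-5=21
Step 3: prey: 39+11-24=26; pred: 21+16-8=29
Step 4: prey: 26+7-22=11; pred: 29+15-11=33
Step 5: prey: 11+3-10=4; pred: 33+7-13=27
Step 6: prey: 4+1-3=2; pred: 27+2-10=19
Step 7: prey: 2+0-1=1; pred: 19+0-7=12
Step 8: prey: 1+0-0=1; pred: 12+0-4=8
Step 9: prey: 1+0-0=1; pred: 8+0-3=5
Step 10: prey: 1+0-0=1; pred: 5+0-2=3
Step 11: prey: 1+0-0=1; pred: 3+0-1=2
Step 12: prey: 1+0-0=1; pred: 2+0-0=2
Steps 13-15: state stable at prey=1, pred=2 (no change)
No extinction within 15 steps

Answer: 16 both-alive 1 2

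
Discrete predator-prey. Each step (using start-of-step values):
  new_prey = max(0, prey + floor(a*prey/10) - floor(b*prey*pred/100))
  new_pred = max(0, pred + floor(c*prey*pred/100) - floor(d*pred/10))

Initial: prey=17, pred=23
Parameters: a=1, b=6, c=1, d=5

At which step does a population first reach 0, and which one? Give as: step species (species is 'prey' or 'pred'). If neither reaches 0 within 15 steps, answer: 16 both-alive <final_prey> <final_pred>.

Step 1: prey: 17+1-23=0; pred: 23+3-11=15
First extinction: prey at step 1

Answer: 1 prey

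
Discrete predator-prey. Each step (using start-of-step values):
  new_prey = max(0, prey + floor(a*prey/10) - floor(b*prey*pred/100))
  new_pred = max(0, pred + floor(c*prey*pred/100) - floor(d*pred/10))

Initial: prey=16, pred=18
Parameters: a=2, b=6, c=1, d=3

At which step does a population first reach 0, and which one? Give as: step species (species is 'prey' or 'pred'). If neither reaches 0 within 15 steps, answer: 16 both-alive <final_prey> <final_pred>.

Answer: 16 both-alive 1 3

Derivation:
Step 1: prey: 16+3-17=2; pred: 18+2-5=15
Step 2: prey: 2+0-1=1; pred: 15+0-4=11
Step 3: prey: 1+0-0=1; pred: 11+0-3=8
Step 4: prey: 1+0-0=1; pred: 8+0-2=6
Step 5: prey: 1+0-0=1; pred: 6+0-1=5
Step 6: prey: 1+0-0=1; pred: 5+0-1=4
Step 7: prey: 1+0-0=1; pred: 4+0-1=3
Step 8: prey: 1+0-0=1; pred: 3+0-0=3
Steps 9-15: state stable at prey=1, pred=3 (no change)
No extinction within 15 steps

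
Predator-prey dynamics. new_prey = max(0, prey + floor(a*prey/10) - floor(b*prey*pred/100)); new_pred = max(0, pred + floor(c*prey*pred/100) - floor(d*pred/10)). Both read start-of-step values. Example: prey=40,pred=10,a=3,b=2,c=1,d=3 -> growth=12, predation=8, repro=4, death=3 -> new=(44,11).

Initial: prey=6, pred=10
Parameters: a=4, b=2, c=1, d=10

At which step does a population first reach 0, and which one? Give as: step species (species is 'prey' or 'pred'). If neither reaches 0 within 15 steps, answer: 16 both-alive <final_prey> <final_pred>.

Answer: 1 pred

Derivation:
Step 1: prey: 6+2-1=7; pred: 10+0-10=0
First extinction: pred at step 1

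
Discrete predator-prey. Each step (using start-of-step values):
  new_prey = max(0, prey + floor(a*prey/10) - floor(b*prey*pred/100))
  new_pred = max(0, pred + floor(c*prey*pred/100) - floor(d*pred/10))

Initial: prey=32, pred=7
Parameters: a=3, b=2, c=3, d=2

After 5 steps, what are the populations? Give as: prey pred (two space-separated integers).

Answer: 0 99

Derivation:
Step 1: prey: 32+9-4=37; pred: 7+6-1=12
Step 2: prey: 37+11-8=40; pred: 12+13-2=23
Step 3: prey: 40+12-18=34; pred: 23+27-4=46
Step 4: prey: 34+10-31=13; pred: 46+46-9=83
Step 5: prey: 13+3-21=0; pred: 83+32-16=99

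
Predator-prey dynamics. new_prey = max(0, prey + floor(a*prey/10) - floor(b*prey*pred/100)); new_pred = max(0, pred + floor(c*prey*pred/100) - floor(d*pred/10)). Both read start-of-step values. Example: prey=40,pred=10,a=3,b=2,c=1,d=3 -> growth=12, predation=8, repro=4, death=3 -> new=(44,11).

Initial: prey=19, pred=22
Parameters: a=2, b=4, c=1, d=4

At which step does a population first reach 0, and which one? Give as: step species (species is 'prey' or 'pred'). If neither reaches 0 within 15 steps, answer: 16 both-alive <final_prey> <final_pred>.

Step 1: prey: 19+3-16=6; pred: 22+4-8=18
Step 2: prey: 6+1-4=3; pred: 18+1-7=12
Step 3: prey: 3+0-1=2; pred: 12+0-4=8
Step 4: prey: 2+0-0=2; pred: 8+0-3=5
Step 5: prey: 2+0-0=2; pred: 5+0-2=3
Step 6: prey: 2+0-0=2; pred: 3+0-1=2
Step 7: prey: 2+0-0=2; pred: 2+0-0=2
Steps 8-15: state stable at prey=2, pred=2 (no change)
No extinction within 15 steps

Answer: 16 both-alive 2 2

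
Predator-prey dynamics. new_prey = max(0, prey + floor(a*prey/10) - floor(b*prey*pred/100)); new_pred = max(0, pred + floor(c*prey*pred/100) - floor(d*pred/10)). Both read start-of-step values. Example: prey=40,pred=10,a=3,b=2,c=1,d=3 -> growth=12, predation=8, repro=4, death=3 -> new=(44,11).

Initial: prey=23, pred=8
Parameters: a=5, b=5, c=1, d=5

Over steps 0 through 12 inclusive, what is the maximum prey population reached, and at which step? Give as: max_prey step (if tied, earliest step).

Answer: 169 9

Derivation:
Step 1: prey: 23+11-9=25; pred: 8+1-4=5
Step 2: prey: 25+12-6=31; pred: 5+1-2=4
Step 3: prey: 31+15-6=40; pred: 4+1-2=3
Step 4: prey: 40+20-6=54; pred: 3+1-1=3
Step 5: prey: 54+27-8=73; pred: 3+1-1=3
Step 6: prey: 73+36-10=99; pred: 3+2-1=4
Step 7: prey: 99+49-19=129; pred: 4+3-2=5
Step 8: prey: 129+64-32=161; pred: 5+6-2=9
Step 9: prey: 161+80-72=169; pred: 9+14-4=19
Step 10: prey: 169+84-160=93; pred: 19+32-9=42
Step 11: prey: 93+46-195=0; pred: 42+39-21=60
Step 12: prey: 0+0-0=0; pred: 60+0-30=30
Max prey = 169 at step 9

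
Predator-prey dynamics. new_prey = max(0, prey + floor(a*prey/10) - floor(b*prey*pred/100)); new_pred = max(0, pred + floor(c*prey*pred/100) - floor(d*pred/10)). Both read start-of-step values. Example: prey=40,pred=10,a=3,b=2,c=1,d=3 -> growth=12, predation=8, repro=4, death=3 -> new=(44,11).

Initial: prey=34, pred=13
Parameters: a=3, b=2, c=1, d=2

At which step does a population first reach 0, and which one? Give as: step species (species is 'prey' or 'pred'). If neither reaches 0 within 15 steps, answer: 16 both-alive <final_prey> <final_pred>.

Answer: 16 both-alive 8 12

Derivation:
Step 1: prey: 34+10-8=36; pred: 13+4-2=15
Step 2: prey: 36+10-10=36; pred: 15+5-3=17
Step 3: prey: 36+10-12=34; pred: 17+6-3=20
Step 4: prey: 34+10-13=31; pred: 20+6-4=22
Step 5: prey: 31+9-13=27; pred: 22+6-4=24
Step 6: prey: 27+8-12=23; pred: 24+6-4=26
Step 7: prey: 23+6-11=18; pred: 26+5-5=26
Step 8: prey: 18+5-9=14; pred: 26+4-5=25
Step 9: prey: 14+4-7=11; pred: 25+3-5=23
Step 10: prey: 11+3-5=9; pred: 23+2-4=21
Step 11: prey: 9+2-3=8; pred: 21+1-4=18
Step 12: prey: 8+2-2=8; pred: 18+1-3=16
Step 13: prey: 8+2-2=8; pred: 16+1-3=14
Step 14: prey: 8+2-2=8; pred: 14+1-2=13
Step 15: prey: 8+2-2=8; pred: 13+1-2=12
No extinction within 15 steps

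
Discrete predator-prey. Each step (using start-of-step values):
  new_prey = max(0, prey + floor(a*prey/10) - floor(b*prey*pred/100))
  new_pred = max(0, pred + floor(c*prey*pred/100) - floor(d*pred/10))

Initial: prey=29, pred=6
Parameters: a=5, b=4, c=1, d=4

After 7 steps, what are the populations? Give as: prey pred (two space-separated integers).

Answer: 141 24

Derivation:
Step 1: prey: 29+14-6=37; pred: 6+1-2=5
Step 2: prey: 37+18-7=48; pred: 5+1-2=4
Step 3: prey: 48+24-7=65; pred: 4+1-1=4
Step 4: prey: 65+32-10=87; pred: 4+2-1=5
Step 5: prey: 87+43-17=113; pred: 5+4-2=7
Step 6: prey: 113+56-31=138; pred: 7+7-2=12
Step 7: prey: 138+69-66=141; pred: 12+16-4=24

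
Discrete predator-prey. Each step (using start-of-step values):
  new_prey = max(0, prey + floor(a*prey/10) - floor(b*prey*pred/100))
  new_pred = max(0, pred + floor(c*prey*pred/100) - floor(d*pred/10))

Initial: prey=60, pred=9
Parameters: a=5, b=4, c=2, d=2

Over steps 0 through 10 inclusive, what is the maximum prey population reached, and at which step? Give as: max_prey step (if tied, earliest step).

Step 1: prey: 60+30-21=69; pred: 9+10-1=18
Step 2: prey: 69+34-49=54; pred: 18+24-3=39
Step 3: prey: 54+27-84=0; pred: 39+42-7=74
Step 4: prey: 0+0-0=0; pred: 74+0-14=60
Step 5: prey: 0+0-0=0; pred: 60+0-12=48
Step 6: prey: 0+0-0=0; pred: 48+0-9=39
Step 7: prey: 0+0-0=0; pred: 39+0-7=32
Step 8: prey: 0+0-0=0; pred: 32+0-6=26
Step 9: prey: 0+0-0=0; pred: 26+0-5=21
Step 10: prey: 0+0-0=0; pred: 21+0-4=17
Max prey = 69 at step 1

Answer: 69 1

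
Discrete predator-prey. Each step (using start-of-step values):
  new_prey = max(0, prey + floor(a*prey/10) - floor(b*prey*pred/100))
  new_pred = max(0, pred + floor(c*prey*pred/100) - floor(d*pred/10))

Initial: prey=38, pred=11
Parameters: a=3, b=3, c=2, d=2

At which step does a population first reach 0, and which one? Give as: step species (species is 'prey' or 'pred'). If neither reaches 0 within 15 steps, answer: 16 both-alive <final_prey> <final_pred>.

Step 1: prey: 38+11-12=37; pred: 11+8-2=17
Step 2: prey: 37+11-18=30; pred: 17+12-3=26
Step 3: prey: 30+9-23=16; pred: 26+15-5=36
Step 4: prey: 16+4-17=3; pred: 36+11-7=40
Step 5: prey: 3+0-3=0; pred: 40+2-8=34
First extinction: prey at step 5

Answer: 5 prey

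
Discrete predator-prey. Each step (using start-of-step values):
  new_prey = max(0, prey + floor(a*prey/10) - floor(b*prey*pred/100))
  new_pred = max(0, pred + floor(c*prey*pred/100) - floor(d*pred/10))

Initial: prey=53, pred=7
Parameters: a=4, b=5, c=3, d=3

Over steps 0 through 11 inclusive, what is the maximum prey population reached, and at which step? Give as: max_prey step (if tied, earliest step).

Answer: 56 1

Derivation:
Step 1: prey: 53+21-18=56; pred: 7+11-2=16
Step 2: prey: 56+22-44=34; pred: 16+26-4=38
Step 3: prey: 34+13-64=0; pred: 38+38-11=65
Step 4: prey: 0+0-0=0; pred: 65+0-19=46
Step 5: prey: 0+0-0=0; pred: 46+0-13=33
Step 6: prey: 0+0-0=0; pred: 33+0-9=24
Step 7: prey: 0+0-0=0; pred: 24+0-7=17
Step 8: prey: 0+0-0=0; pred: 17+0-5=12
Step 9: prey: 0+0-0=0; pred: 12+0-3=9
Step 10: prey: 0+0-0=0; pred: 9+0-2=7
Step 11: prey: 0+0-0=0; pred: 7+0-2=5
Max prey = 56 at step 1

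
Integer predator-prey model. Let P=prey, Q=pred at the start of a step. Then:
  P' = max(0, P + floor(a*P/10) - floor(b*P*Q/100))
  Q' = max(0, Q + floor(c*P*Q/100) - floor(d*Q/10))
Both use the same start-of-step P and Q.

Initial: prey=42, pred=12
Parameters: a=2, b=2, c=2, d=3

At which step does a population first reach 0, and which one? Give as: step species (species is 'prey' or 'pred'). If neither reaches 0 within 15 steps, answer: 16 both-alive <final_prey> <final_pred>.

Step 1: prey: 42+8-10=40; pred: 12+10-3=19
Step 2: prey: 40+8-15=33; pred: 19+15-5=29
Step 3: prey: 33+6-19=20; pred: 29+19-8=40
Step 4: prey: 20+4-16=8; pred: 40+16-12=44
Step 5: prey: 8+1-7=2; pred: 44+7-13=38
Step 6: prey: 2+0-1=1; pred: 38+1-11=28
Step 7: prey: 1+0-0=1; pred: 28+0-8=20
Step 8: prey: 1+0-0=1; pred: 20+0-6=14
Step 9: prey: 1+0-0=1; pred: 14+0-4=10
Step 10: prey: 1+0-0=1; pred: 10+0-3=7
Step 11: prey: 1+0-0=1; pred: 7+0-2=5
Step 12: prey: 1+0-0=1; pred: 5+0-1=4
Step 13: prey: 1+0-0=1; pred: 4+0-1=3
Step 14: prey: 1+0-0=1; pred: 3+0-0=3
Steps 15-15: state stable at prey=1, pred=3 (no change)
No extinction within 15 steps

Answer: 16 both-alive 1 3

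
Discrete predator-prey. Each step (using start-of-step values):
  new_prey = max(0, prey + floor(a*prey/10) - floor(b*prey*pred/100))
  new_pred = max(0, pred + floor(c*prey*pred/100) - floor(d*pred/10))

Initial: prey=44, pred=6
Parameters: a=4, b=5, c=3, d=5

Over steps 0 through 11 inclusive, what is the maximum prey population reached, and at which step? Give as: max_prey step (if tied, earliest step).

Answer: 48 1

Derivation:
Step 1: prey: 44+17-13=48; pred: 6+7-3=10
Step 2: prey: 48+19-24=43; pred: 10+14-5=19
Step 3: prey: 43+17-40=20; pred: 19+24-9=34
Step 4: prey: 20+8-34=0; pred: 34+20-17=37
Step 5: prey: 0+0-0=0; pred: 37+0-18=19
Step 6: prey: 0+0-0=0; pred: 19+0-9=10
Step 7: prey: 0+0-0=0; pred: 10+0-5=5
Step 8: prey: 0+0-0=0; pred: 5+0-2=3
Step 9: prey: 0+0-0=0; pred: 3+0-1=2
Step 10: prey: 0+0-0=0; pred: 2+0-1=1
Step 11: prey: 0+0-0=0; pred: 1+0-0=1
Max prey = 48 at step 1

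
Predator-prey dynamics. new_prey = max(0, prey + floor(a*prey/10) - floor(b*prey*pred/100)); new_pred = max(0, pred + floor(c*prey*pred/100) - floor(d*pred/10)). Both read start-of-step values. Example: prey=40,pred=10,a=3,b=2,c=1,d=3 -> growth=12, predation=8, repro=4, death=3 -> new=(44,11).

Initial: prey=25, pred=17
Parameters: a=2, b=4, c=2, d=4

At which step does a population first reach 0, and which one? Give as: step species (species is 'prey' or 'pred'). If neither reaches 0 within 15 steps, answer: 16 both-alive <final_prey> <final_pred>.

Step 1: prey: 25+5-17=13; pred: 17+8-6=19
Step 2: prey: 13+2-9=6; pred: 19+4-7=16
Step 3: prey: 6+1-3=4; pred: 16+1-6=11
Step 4: prey: 4+0-1=3; pred: 11+0-4=7
Step 5: prey: 3+0-0=3; pred: 7+0-2=5
Step 6: prey: 3+0-0=3; pred: 5+0-2=3
Step 7: prey: 3+0-0=3; pred: 3+0-1=2
Step 8: prey: 3+0-0=3; pred: 2+0-0=2
Steps 9-15: state stable at prey=3, pred=2 (no change)
No extinction within 15 steps

Answer: 16 both-alive 3 2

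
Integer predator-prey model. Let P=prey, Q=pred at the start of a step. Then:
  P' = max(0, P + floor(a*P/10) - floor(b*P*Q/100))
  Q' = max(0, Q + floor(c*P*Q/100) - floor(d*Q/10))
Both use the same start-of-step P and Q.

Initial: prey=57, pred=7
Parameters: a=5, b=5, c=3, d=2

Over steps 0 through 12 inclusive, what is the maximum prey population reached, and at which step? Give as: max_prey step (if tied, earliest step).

Step 1: prey: 57+28-19=66; pred: 7+11-1=17
Step 2: prey: 66+33-56=43; pred: 17+33-3=47
Step 3: prey: 43+21-101=0; pred: 47+60-9=98
Step 4: prey: 0+0-0=0; pred: 98+0-19=79
Step 5: prey: 0+0-0=0; pred: 79+0-15=64
Step 6: prey: 0+0-0=0; pred: 64+0-12=52
Step 7: prey: 0+0-0=0; pred: 52+0-10=42
Step 8: prey: 0+0-0=0; pred: 42+0-8=34
Step 9: prey: 0+0-0=0; pred: 34+0-6=28
Step 10: prey: 0+0-0=0; pred: 28+0-5=23
Step 11: prey: 0+0-0=0; pred: 23+0-4=19
Step 12: prey: 0+0-0=0; pred: 19+0-3=16
Max prey = 66 at step 1

Answer: 66 1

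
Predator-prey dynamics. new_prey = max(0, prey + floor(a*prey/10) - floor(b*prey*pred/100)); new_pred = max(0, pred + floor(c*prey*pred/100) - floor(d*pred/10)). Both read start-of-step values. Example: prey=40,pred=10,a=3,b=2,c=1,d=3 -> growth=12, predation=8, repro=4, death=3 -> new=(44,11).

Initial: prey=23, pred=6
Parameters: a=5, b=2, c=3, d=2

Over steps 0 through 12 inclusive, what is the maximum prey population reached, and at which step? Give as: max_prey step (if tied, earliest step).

Answer: 51 3

Derivation:
Step 1: prey: 23+11-2=32; pred: 6+4-1=9
Step 2: prey: 32+16-5=43; pred: 9+8-1=16
Step 3: prey: 43+21-13=51; pred: 16+20-3=33
Step 4: prey: 51+25-33=43; pred: 33+50-6=77
Step 5: prey: 43+21-66=0; pred: 77+99-15=161
Step 6: prey: 0+0-0=0; pred: 161+0-32=129
Step 7: prey: 0+0-0=0; pred: 129+0-25=104
Step 8: prey: 0+0-0=0; pred: 104+0-20=84
Step 9: prey: 0+0-0=0; pred: 84+0-16=68
Step 10: prey: 0+0-0=0; pred: 68+0-13=55
Step 11: prey: 0+0-0=0; pred: 55+0-11=44
Step 12: prey: 0+0-0=0; pred: 44+0-8=36
Max prey = 51 at step 3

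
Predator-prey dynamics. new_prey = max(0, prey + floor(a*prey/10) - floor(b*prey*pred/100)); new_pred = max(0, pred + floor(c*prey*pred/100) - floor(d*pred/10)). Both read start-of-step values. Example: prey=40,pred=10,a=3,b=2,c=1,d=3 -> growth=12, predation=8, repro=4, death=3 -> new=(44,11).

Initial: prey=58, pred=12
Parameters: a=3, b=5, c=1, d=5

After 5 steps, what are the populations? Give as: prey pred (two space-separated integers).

Step 1: prey: 58+17-34=41; pred: 12+6-6=12
Step 2: prey: 41+12-24=29; pred: 12+4-6=10
Step 3: prey: 29+8-14=23; pred: 10+2-5=7
Step 4: prey: 23+6-8=21; pred: 7+1-3=5
Step 5: prey: 21+6-5=22; pred: 5+1-2=4

Answer: 22 4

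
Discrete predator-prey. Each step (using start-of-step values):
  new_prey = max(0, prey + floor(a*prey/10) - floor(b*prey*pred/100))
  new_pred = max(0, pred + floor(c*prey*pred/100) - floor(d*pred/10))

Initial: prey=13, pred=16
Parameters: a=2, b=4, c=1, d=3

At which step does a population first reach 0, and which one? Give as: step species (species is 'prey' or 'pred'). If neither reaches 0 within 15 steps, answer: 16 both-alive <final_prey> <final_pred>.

Step 1: prey: 13+2-8=7; pred: 16+2-4=14
Step 2: prey: 7+1-3=5; pred: 14+0-4=10
Step 3: prey: 5+1-2=4; pred: 10+0-3=7
Step 4: prey: 4+0-1=3; pred: 7+0-2=5
Step 5: prey: 3+0-0=3; pred: 5+0-1=4
Step 6: prey: 3+0-0=3; pred: 4+0-1=3
Step 7: prey: 3+0-0=3; pred: 3+0-0=3
Steps 8-15: state stable at prey=3, pred=3 (no change)
No extinction within 15 steps

Answer: 16 both-alive 3 3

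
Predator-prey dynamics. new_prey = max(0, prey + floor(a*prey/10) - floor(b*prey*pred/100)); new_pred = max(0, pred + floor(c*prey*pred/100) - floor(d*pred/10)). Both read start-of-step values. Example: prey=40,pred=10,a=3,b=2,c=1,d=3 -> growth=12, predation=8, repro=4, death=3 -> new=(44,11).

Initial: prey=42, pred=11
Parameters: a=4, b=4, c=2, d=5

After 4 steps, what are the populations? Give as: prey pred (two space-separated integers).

Answer: 10 19

Derivation:
Step 1: prey: 42+16-18=40; pred: 11+9-5=15
Step 2: prey: 40+16-24=32; pred: 15+12-7=20
Step 3: prey: 32+12-25=19; pred: 20+12-10=22
Step 4: prey: 19+7-16=10; pred: 22+8-11=19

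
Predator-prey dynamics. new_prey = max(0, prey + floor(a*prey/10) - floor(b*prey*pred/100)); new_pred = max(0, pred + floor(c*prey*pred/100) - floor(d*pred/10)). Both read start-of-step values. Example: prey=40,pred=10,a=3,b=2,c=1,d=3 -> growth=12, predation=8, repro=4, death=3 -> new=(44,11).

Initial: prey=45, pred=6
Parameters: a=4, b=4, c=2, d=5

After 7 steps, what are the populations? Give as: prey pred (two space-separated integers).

Answer: 0 11

Derivation:
Step 1: prey: 45+18-10=53; pred: 6+5-3=8
Step 2: prey: 53+21-16=58; pred: 8+8-4=12
Step 3: prey: 58+23-27=54; pred: 12+13-6=19
Step 4: prey: 54+21-41=34; pred: 19+20-9=30
Step 5: prey: 34+13-40=7; pred: 30+20-15=35
Step 6: prey: 7+2-9=0; pred: 35+4-17=22
Step 7: prey: 0+0-0=0; pred: 22+0-11=11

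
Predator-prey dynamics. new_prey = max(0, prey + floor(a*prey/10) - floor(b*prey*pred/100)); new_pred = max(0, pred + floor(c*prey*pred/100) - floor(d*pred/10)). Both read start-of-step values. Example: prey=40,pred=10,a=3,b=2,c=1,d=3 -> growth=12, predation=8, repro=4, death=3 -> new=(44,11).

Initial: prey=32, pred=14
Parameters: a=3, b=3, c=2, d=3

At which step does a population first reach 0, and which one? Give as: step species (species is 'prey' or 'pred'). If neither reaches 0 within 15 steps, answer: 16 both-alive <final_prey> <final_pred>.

Step 1: prey: 32+9-13=28; pred: 14+8-4=18
Step 2: prey: 28+8-15=21; pred: 18+10-5=23
Step 3: prey: 21+6-14=13; pred: 23+9-6=26
Step 4: prey: 13+3-10=6; pred: 26+6-7=25
Step 5: prey: 6+1-4=3; pred: 25+3-7=21
Step 6: prey: 3+0-1=2; pred: 21+1-6=16
Step 7: prey: 2+0-0=2; pred: 16+0-4=12
Step 8: prey: 2+0-0=2; pred: 12+0-3=9
Step 9: prey: 2+0-0=2; pred: 9+0-2=7
Step 10: prey: 2+0-0=2; pred: 7+0-2=5
Step 11: prey: 2+0-0=2; pred: 5+0-1=4
Step 12: prey: 2+0-0=2; pred: 4+0-1=3
Step 13: prey: 2+0-0=2; pred: 3+0-0=3
Steps 14-15: state stable at prey=2, pred=3 (no change)
No extinction within 15 steps

Answer: 16 both-alive 2 3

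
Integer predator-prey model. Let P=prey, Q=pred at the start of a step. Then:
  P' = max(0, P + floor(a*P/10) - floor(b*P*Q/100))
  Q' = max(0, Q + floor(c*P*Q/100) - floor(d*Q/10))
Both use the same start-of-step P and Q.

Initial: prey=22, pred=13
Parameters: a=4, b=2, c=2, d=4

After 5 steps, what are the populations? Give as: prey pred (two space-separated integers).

Step 1: prey: 22+8-5=25; pred: 13+5-5=13
Step 2: prey: 25+10-6=29; pred: 13+6-5=14
Step 3: prey: 29+11-8=32; pred: 14+8-5=17
Step 4: prey: 32+12-10=34; pred: 17+10-6=21
Step 5: prey: 34+13-14=33; pred: 21+14-8=27

Answer: 33 27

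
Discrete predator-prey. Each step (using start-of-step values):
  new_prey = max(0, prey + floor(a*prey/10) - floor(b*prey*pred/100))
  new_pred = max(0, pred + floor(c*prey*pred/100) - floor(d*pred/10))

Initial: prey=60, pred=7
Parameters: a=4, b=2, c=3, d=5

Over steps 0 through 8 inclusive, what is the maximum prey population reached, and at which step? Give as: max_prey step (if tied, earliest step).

Step 1: prey: 60+24-8=76; pred: 7+12-3=16
Step 2: prey: 76+30-24=82; pred: 16+36-8=44
Step 3: prey: 82+32-72=42; pred: 44+108-22=130
Step 4: prey: 42+16-109=0; pred: 130+163-65=228
Step 5: prey: 0+0-0=0; pred: 228+0-114=114
Step 6: prey: 0+0-0=0; pred: 114+0-57=57
Step 7: prey: 0+0-0=0; pred: 57+0-28=29
Step 8: prey: 0+0-0=0; pred: 29+0-14=15
Max prey = 82 at step 2

Answer: 82 2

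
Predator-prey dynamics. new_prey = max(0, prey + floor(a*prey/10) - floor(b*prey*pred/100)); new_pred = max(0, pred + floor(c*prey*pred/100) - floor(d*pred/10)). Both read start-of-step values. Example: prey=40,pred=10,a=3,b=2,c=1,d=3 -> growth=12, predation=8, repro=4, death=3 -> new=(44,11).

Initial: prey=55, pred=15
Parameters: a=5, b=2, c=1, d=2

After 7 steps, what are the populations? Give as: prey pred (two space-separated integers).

Step 1: prey: 55+27-16=66; pred: 15+8-3=20
Step 2: prey: 66+33-26=73; pred: 20+13-4=29
Step 3: prey: 73+36-42=67; pred: 29+21-5=45
Step 4: prey: 67+33-60=40; pred: 45+30-9=66
Step 5: prey: 40+20-52=8; pred: 66+26-13=79
Step 6: prey: 8+4-12=0; pred: 79+6-15=70
Step 7: prey: 0+0-0=0; pred: 70+0-14=56

Answer: 0 56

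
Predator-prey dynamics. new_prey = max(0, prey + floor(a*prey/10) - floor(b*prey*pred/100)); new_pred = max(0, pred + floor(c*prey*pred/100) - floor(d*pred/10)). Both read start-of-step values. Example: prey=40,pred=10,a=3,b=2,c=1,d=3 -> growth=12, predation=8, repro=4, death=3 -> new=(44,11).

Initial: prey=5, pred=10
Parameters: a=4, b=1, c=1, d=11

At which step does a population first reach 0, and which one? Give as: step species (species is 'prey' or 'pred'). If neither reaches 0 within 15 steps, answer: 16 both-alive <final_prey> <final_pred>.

Answer: 1 pred

Derivation:
Step 1: prey: 5+2-0=7; pred: 10+0-11=0
First extinction: pred at step 1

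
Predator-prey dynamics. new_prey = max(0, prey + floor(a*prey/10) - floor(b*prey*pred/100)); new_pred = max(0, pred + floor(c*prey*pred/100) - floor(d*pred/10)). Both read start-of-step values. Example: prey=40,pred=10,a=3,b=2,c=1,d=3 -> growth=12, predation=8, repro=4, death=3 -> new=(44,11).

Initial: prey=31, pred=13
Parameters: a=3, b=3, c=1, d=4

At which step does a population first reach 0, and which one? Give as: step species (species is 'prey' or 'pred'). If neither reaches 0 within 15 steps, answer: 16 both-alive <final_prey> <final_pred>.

Answer: 16 both-alive 85 16

Derivation:
Step 1: prey: 31+9-12=28; pred: 13+4-5=12
Step 2: prey: 28+8-10=26; pred: 12+3-4=11
Step 3: prey: 26+7-8=25; pred: 11+2-4=9
Step 4: prey: 25+7-6=26; pred: 9+2-3=8
Step 5: prey: 26+7-6=27; pred: 8+2-3=7
Step 6: prey: 27+8-5=30; pred: 7+1-2=6
Step 7: prey: 30+9-5=34; pred: 6+1-2=5
Step 8: prey: 34+10-5=39; pred: 5+1-2=4
Step 9: prey: 39+11-4=46; pred: 4+1-1=4
Step 10: prey: 46+13-5=54; pred: 4+1-1=4
Step 11: prey: 54+16-6=64; pred: 4+2-1=5
Step 12: prey: 64+19-9=74; pred: 5+3-2=6
Step 13: prey: 74+22-13=83; pred: 6+4-2=8
Step 14: prey: 83+24-19=88; pred: 8+6-3=11
Step 15: prey: 88+26-29=85; pred: 11+9-4=16
No extinction within 15 steps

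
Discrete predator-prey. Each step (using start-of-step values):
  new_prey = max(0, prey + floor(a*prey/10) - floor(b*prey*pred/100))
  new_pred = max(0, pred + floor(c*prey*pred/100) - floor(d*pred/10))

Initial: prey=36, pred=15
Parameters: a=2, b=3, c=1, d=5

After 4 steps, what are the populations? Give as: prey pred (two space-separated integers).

Step 1: prey: 36+7-16=27; pred: 15+5-7=13
Step 2: prey: 27+5-10=22; pred: 13+3-6=10
Step 3: prey: 22+4-6=20; pred: 10+2-5=7
Step 4: prey: 20+4-4=20; pred: 7+1-3=5

Answer: 20 5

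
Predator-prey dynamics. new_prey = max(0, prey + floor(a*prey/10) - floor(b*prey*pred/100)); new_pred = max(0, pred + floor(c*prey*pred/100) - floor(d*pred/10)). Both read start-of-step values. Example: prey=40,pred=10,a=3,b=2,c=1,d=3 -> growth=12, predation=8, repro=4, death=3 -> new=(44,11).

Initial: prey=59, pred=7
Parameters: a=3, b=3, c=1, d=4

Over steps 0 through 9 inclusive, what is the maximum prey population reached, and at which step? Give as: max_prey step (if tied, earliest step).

Answer: 66 2

Derivation:
Step 1: prey: 59+17-12=64; pred: 7+4-2=9
Step 2: prey: 64+19-17=66; pred: 9+5-3=11
Step 3: prey: 66+19-21=64; pred: 11+7-4=14
Step 4: prey: 64+19-26=57; pred: 14+8-5=17
Step 5: prey: 57+17-29=45; pred: 17+9-6=20
Step 6: prey: 45+13-27=31; pred: 20+9-8=21
Step 7: prey: 31+9-19=21; pred: 21+6-8=19
Step 8: prey: 21+6-11=16; pred: 19+3-7=15
Step 9: prey: 16+4-7=13; pred: 15+2-6=11
Max prey = 66 at step 2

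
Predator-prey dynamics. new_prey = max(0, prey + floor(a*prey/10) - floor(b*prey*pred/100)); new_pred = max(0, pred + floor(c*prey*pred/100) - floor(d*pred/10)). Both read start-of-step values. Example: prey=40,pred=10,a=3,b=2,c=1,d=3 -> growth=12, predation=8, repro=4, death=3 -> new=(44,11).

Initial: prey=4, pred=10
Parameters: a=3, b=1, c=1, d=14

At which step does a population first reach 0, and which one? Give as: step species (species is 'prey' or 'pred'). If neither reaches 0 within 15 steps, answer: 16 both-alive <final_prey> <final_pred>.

Step 1: prey: 4+1-0=5; pred: 10+0-14=0
First extinction: pred at step 1

Answer: 1 pred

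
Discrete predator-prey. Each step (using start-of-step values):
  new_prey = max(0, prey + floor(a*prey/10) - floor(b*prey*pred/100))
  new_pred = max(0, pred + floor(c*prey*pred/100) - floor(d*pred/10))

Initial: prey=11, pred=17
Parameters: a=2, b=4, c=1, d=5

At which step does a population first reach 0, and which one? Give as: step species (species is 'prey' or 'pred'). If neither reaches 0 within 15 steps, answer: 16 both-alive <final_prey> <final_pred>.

Answer: 16 both-alive 30 1

Derivation:
Step 1: prey: 11+2-7=6; pred: 17+1-8=10
Step 2: prey: 6+1-2=5; pred: 10+0-5=5
Step 3: prey: 5+1-1=5; pred: 5+0-2=3
Step 4: prey: 5+1-0=6; pred: 3+0-1=2
Step 5: prey: 6+1-0=7; pred: 2+0-1=1
Step 6: prey: 7+1-0=8; pred: 1+0-0=1
Step 7: prey: 8+1-0=9; pred: 1+0-0=1
Step 8: prey: 9+1-0=10; pred: 1+0-0=1
Step 9: prey: 10+2-0=12; pred: 1+0-0=1
Step 10: prey: 12+2-0=14; pred: 1+0-0=1
Step 11: prey: 14+2-0=16; pred: 1+0-0=1
Step 12: prey: 16+3-0=19; pred: 1+0-0=1
Step 13: prey: 19+3-0=22; pred: 1+0-0=1
Step 14: prey: 22+4-0=26; pred: 1+0-0=1
Step 15: prey: 26+5-1=30; pred: 1+0-0=1
No extinction within 15 steps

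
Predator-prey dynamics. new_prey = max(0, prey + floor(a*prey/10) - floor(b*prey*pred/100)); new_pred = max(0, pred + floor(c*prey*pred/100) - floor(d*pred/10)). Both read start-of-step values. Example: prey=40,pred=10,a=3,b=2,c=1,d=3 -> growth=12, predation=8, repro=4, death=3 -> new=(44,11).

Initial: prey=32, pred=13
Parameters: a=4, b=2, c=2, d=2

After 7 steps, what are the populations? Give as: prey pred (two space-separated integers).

Answer: 0 48

Derivation:
Step 1: prey: 32+12-8=36; pred: 13+8-2=19
Step 2: prey: 36+14-13=37; pred: 19+13-3=29
Step 3: prey: 37+14-21=30; pred: 29+21-5=45
Step 4: prey: 30+12-27=15; pred: 45+27-9=63
Step 5: prey: 15+6-18=3; pred: 63+18-12=69
Step 6: prey: 3+1-4=0; pred: 69+4-13=60
Step 7: prey: 0+0-0=0; pred: 60+0-12=48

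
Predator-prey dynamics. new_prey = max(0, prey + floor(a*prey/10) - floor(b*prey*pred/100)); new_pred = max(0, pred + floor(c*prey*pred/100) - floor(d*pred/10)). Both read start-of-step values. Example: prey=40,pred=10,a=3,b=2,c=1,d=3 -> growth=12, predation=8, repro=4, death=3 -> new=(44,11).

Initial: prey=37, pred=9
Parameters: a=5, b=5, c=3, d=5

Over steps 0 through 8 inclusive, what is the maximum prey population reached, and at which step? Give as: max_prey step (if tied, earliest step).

Step 1: prey: 37+18-16=39; pred: 9+9-4=14
Step 2: prey: 39+19-27=31; pred: 14+16-7=23
Step 3: prey: 31+15-35=11; pred: 23+21-11=33
Step 4: prey: 11+5-18=0; pred: 33+10-16=27
Step 5: prey: 0+0-0=0; pred: 27+0-13=14
Step 6: prey: 0+0-0=0; pred: 14+0-7=7
Step 7: prey: 0+0-0=0; pred: 7+0-3=4
Step 8: prey: 0+0-0=0; pred: 4+0-2=2
Max prey = 39 at step 1

Answer: 39 1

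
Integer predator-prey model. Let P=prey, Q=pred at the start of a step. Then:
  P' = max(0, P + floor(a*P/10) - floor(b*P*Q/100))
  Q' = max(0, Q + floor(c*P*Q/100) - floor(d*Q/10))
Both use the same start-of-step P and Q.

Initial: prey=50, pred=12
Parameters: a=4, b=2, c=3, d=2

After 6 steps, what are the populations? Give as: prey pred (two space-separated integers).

Step 1: prey: 50+20-12=58; pred: 12+18-2=28
Step 2: prey: 58+23-32=49; pred: 28+48-5=71
Step 3: prey: 49+19-69=0; pred: 71+104-14=161
Step 4: prey: 0+0-0=0; pred: 161+0-32=129
Step 5: prey: 0+0-0=0; pred: 129+0-25=104
Step 6: prey: 0+0-0=0; pred: 104+0-20=84

Answer: 0 84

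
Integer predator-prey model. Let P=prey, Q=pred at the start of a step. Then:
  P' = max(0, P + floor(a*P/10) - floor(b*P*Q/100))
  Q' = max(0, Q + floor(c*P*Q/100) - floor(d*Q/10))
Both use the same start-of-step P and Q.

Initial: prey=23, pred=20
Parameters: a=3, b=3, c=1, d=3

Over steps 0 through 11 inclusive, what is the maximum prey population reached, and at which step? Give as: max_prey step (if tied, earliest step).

Step 1: prey: 23+6-13=16; pred: 20+4-6=18
Step 2: prey: 16+4-8=12; pred: 18+2-5=15
Step 3: prey: 12+3-5=10; pred: 15+1-4=12
Step 4: prey: 10+3-3=10; pred: 12+1-3=10
Step 5: prey: 10+3-3=10; pred: 10+1-3=8
Step 6: prey: 10+3-2=11; pred: 8+0-2=6
Step 7: prey: 11+3-1=13; pred: 6+0-1=5
Step 8: prey: 13+3-1=15; pred: 5+0-1=4
Step 9: prey: 15+4-1=18; pred: 4+0-1=3
Step 10: prey: 18+5-1=22; pred: 3+0-0=3
Step 11: prey: 22+6-1=27; pred: 3+0-0=3
Max prey = 27 at step 11

Answer: 27 11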